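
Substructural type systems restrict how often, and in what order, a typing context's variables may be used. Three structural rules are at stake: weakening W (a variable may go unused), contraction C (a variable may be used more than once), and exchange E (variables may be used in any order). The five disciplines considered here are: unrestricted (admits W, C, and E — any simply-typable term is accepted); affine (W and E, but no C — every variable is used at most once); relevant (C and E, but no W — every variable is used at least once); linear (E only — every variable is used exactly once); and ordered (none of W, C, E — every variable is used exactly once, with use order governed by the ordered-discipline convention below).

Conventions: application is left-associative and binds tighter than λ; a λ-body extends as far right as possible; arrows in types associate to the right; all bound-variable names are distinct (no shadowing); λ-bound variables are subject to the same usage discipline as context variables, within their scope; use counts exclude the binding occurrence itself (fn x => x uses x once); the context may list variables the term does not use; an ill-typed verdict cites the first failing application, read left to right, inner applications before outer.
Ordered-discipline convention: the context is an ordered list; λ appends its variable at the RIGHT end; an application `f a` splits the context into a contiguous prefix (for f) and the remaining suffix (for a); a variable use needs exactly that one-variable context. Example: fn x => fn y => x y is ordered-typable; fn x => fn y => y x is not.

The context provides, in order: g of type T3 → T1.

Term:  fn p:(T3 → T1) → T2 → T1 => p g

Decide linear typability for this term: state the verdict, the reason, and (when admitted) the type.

yes — exactly-once usage across g, p; term : ((T3 → T1) → T2 → T1) → T2 → T1
variable uses: g: 1×, p (λ-bound): 1×
order of uses: p, g
typing: ✓ — ((T3 → T1) → T2 → T1) → T2 → T1
across the five disciplines: ordered ✗ · linear ✓ · affine ✓ · relevant ✓ · unrestricted ✓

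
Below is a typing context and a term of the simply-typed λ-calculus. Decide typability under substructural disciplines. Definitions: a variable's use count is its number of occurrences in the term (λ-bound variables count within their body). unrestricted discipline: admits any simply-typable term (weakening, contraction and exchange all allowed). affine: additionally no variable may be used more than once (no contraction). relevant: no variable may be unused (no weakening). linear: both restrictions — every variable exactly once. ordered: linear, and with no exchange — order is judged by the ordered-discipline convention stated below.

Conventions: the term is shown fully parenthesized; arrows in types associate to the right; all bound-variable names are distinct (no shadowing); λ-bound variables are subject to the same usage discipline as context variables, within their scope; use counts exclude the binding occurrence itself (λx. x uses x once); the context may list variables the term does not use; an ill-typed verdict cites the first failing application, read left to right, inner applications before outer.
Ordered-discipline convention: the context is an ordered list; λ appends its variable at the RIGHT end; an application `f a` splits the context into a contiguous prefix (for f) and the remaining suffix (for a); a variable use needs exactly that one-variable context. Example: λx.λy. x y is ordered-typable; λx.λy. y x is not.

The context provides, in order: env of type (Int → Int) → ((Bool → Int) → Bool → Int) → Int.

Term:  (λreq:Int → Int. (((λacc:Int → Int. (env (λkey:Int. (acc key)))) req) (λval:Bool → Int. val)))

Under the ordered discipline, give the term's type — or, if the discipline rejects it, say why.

term : (Int → Int) → Int
counts: env: 1, req (bound): 1, acc (bound): 1, key (bound): 1, val (bound): 1
uses in reading order: env, acc, key, req, val
typing: well-typed — term : (Int → Int) → Int
across the five disciplines: ordered ✓; linear ✓; affine ✓; relevant ✓; unrestricted ✓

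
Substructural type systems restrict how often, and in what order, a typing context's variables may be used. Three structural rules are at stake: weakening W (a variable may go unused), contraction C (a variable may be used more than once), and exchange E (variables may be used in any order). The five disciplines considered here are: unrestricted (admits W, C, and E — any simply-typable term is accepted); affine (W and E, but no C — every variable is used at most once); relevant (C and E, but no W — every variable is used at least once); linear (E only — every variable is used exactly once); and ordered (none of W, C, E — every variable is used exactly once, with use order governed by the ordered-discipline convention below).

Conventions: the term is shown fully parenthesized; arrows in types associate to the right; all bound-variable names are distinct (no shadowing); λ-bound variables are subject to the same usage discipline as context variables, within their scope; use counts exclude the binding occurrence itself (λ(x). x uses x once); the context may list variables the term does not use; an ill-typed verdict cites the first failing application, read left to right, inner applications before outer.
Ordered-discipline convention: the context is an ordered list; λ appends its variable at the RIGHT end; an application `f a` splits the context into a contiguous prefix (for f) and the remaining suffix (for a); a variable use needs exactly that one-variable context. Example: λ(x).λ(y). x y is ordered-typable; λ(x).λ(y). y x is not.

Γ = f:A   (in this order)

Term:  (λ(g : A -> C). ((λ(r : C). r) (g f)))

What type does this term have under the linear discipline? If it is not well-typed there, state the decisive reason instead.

term : (A -> C) -> C
variable uses: f ×1, g (bound) ×1, r (bound) ×1
uses in reading order: r, g, f
typing: ✓ — (A -> C) -> C
across the five disciplines: ordered ✗ | linear ✓ | affine ✓ | relevant ✓ | unrestricted ✓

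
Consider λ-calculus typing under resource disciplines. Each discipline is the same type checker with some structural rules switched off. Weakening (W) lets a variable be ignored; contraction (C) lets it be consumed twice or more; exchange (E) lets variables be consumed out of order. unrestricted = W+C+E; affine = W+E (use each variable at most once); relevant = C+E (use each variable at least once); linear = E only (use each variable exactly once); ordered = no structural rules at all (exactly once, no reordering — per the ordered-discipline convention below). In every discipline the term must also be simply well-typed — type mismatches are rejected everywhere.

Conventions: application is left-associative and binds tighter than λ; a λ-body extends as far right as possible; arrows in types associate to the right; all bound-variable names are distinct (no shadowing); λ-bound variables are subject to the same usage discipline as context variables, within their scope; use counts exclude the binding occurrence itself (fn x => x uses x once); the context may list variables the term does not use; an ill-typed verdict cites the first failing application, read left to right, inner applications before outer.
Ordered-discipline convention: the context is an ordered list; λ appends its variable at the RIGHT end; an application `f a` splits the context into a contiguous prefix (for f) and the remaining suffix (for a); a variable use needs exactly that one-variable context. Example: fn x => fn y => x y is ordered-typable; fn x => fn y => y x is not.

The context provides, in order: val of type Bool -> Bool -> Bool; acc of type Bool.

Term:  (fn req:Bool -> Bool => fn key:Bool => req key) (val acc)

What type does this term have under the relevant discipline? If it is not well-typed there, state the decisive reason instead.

term : Bool -> Bool
counts: val: 1×, acc: 1×, req (λ-bound): 1×, key (λ-bound): 1×
left-to-right use order: req, key, val, acc
typing: well-typed — term : Bool -> Bool
per-discipline verdicts: ordered ✓ · linear ✓ · affine ✓ · relevant ✓ · unrestricted ✓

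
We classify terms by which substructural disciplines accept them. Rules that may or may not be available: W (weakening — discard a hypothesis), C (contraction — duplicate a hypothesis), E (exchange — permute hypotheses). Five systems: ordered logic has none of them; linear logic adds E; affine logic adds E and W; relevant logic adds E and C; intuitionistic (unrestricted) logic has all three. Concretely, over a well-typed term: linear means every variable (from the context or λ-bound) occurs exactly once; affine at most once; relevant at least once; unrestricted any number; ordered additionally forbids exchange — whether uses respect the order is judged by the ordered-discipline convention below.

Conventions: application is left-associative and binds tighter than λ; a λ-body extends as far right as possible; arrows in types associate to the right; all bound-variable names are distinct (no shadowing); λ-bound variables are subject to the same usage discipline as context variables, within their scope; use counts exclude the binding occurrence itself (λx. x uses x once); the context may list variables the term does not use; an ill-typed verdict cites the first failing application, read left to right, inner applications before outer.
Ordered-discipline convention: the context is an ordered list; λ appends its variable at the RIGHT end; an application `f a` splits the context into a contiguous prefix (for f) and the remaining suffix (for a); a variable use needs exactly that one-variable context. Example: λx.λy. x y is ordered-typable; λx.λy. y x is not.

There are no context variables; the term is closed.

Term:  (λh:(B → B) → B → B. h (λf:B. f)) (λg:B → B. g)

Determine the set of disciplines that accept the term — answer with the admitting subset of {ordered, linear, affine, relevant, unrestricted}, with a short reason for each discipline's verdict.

admitted in: ordered, linear, affine, relevant, unrestricted
counts: h (bound): 1×, f (bound): 1×, g (bound): 1×
use order (left to right): h, f, g
typing: well-typed — term : B → B
ordered: ✓ — h, f, g once each; derivable with no W/C/E
linear: ✓ — exactly-once usage across h, f, g
affine: ✓ — none of h, f, g used more than once
relevant: ✓ — every one of h, f, g appears
unrestricted: ✓ — well-typed at B → B; no restrictions here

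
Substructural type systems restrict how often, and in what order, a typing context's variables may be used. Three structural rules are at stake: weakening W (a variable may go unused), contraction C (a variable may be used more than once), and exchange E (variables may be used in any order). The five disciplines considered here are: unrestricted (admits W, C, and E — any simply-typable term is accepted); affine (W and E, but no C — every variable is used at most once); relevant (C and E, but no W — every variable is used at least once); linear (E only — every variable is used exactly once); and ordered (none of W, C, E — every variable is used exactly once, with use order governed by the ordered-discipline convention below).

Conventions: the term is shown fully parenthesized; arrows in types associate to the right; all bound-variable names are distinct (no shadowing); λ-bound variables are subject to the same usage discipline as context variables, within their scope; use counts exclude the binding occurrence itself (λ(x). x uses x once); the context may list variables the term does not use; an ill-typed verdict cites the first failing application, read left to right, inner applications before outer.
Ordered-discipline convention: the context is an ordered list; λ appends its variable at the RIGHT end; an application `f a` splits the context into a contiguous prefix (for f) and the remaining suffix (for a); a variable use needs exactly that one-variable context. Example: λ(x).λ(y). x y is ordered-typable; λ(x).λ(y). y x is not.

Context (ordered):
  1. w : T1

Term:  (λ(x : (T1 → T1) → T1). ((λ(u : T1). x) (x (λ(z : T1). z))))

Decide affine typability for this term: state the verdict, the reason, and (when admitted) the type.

no — repeated use of x ×2
use counts: w: 0; x (λ-bound): 2; u (λ-bound): 0; z (λ-bound): 1
left-to-right use order: x, x, z
typing: well-typed at ((T1 → T1) → T1) → (T1 → T1) → T1
across the five disciplines: ordered ✗, linear ✗, affine ✗, relevant ✗, unrestricted ✓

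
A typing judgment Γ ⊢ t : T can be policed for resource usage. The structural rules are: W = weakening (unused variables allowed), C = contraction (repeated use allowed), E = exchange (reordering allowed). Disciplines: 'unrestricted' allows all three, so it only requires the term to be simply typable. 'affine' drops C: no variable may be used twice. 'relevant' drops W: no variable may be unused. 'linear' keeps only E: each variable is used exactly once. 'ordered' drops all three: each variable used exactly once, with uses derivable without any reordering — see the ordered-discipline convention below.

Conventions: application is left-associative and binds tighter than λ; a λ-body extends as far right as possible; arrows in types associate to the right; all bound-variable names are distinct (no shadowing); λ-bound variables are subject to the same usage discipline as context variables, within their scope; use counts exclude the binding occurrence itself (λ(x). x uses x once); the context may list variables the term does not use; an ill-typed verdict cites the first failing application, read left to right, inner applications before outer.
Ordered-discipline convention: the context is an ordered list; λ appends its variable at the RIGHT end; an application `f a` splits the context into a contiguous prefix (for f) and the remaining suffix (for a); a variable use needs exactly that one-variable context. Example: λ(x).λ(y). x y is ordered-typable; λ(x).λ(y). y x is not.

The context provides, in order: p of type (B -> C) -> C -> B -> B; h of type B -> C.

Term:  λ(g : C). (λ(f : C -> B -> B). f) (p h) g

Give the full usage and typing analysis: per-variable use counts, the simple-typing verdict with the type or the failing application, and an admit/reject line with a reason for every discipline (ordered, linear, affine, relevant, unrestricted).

counts: p: 1, h: 1, g (λ-bound): 1, f (λ-bound): 1
left-to-right use order: f, p, h, g
typing: well-typed — term : C -> B -> B
ordered: ✓ — p, h, g, f once each; derivable with no W/C/E
linear: ✓ — each of p, h, g, f used exactly once
affine: ✓ — none of p, h, g, f used more than once
relevant: ✓ — at least one use each (p, h, g, f)
unrestricted: ✓ — well-typed at C -> B -> B; no restrictions here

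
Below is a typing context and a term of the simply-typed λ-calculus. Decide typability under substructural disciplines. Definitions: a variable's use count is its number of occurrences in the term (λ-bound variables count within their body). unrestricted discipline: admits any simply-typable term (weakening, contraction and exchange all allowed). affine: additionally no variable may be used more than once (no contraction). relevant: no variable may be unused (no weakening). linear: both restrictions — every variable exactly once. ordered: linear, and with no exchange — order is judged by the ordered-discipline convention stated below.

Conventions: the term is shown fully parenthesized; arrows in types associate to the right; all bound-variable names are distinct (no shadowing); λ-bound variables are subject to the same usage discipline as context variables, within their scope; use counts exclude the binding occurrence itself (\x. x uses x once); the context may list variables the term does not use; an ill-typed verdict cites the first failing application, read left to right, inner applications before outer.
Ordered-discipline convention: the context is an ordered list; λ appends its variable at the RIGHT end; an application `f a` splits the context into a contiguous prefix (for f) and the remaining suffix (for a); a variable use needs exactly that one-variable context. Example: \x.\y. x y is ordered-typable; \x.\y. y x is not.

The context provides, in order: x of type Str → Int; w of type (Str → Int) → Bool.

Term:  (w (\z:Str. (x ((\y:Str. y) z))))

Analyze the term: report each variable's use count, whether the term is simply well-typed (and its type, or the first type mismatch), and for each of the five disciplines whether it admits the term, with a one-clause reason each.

usage: x: 1×, w: 1×, z [bound]: 1×, y [bound]: 1×
uses in reading order: w, x, y, z
typing: ✓ — Bool
ordered: ✗, no ordered split (uses run w, x, y, z)
linear: ✓, x, w, z, y: one use apiece
affine: ✓, no duplicate uses among x, w, z, y
relevant: ✓, every one of x, w, z, y appears
unrestricted: ✓, typability at Bool is all that's needed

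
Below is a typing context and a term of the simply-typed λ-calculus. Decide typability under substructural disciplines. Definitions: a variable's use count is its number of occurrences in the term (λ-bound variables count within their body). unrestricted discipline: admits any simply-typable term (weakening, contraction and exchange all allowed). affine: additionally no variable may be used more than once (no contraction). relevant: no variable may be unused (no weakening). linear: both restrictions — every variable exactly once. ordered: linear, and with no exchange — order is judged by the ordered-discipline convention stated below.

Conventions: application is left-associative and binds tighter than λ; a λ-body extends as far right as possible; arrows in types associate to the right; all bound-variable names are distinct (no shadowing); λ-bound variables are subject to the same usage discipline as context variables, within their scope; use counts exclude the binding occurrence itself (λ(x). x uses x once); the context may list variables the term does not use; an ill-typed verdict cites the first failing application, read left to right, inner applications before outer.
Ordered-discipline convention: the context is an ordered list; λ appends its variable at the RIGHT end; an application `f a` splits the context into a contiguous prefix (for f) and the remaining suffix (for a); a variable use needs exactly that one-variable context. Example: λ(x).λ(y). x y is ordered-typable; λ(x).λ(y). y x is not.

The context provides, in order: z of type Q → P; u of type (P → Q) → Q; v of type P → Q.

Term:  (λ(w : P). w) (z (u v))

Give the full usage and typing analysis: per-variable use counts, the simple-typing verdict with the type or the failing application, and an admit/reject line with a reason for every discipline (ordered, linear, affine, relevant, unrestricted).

usage: z ×1; u ×1; v ×1; w (bound) ×1
order of uses: w, z, u, v
typing: well-typed — term : P
ordered: ✓, single-use (z, u, v, w), ordered derivation ok
linear: ✓, z, u, v, w: one use apiece
affine: ✓, z, u, v, w: no repeats, contraction unneeded
relevant: ✓, none of z, u, v, w goes unused
unrestricted: ✓, type-checks (P) and nothing is barred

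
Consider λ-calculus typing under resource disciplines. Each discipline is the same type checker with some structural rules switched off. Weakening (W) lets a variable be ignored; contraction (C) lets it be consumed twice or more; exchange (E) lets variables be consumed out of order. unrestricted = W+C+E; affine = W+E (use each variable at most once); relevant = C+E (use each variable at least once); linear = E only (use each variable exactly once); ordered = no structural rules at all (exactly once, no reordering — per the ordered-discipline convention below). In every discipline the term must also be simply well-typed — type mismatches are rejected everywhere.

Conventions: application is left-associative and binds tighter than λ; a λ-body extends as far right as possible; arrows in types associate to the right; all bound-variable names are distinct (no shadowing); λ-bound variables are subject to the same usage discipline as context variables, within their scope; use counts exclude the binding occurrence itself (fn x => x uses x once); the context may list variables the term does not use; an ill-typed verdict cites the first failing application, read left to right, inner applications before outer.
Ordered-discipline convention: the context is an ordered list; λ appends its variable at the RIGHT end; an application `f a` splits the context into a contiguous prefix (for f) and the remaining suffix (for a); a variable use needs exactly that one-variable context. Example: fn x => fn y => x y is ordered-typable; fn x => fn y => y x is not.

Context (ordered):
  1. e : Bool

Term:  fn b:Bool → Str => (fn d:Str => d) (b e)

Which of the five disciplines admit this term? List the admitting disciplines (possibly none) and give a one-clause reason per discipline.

admitted in: linear, affine, relevant, unrestricted
use counts: e: 1; b (λ-bound): 1; d (λ-bound): 1
use order (left to right): d, b, e
typing: well-typed — term : (Bool → Str) → Str
ordered ✗ (no ordered split (uses run d, b, e))
linear ✓ (each of e, b, d used exactly once)
affine ✓ (no duplicate uses among e, b, d)
relevant ✓ (e, b, d: all used, weakening unneeded)
unrestricted ✓ (type-checks ((Bool → Str) → Str) and nothing is barred)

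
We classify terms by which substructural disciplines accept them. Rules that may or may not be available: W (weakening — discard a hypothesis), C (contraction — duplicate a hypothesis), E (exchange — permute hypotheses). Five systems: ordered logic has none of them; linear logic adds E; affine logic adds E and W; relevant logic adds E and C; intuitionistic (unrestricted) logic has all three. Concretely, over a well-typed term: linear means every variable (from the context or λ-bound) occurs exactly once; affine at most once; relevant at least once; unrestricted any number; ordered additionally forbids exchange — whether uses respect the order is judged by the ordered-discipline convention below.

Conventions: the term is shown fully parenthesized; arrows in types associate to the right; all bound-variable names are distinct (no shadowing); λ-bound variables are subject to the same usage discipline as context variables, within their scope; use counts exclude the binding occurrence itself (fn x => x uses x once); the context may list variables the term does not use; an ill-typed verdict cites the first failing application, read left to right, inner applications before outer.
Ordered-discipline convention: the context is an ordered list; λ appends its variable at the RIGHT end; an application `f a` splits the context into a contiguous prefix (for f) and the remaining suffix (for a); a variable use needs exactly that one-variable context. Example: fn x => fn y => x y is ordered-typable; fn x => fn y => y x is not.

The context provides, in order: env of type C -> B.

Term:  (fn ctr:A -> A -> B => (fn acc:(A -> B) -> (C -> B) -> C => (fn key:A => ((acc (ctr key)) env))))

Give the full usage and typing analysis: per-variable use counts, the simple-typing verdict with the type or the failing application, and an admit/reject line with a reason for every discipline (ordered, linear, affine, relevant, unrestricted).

variable uses: env: 1; ctr [bound]: 1; acc [bound]: 1; key [bound]: 1
order of uses: acc, ctr, key, env
typing: ✓ — (A -> A -> B) -> ((A -> B) -> (C -> B) -> C) -> A -> C
ordered: ✗, use order acc, ctr, key, env needs exchange
linear: ✓, single use per variable (env, ctr, acc, key)
affine: ✓, no duplicate uses among env, ctr, acc, key
relevant: ✓, none of env, ctr, acc, key goes unused
unrestricted: ✓, simply typable at (A -> A -> B) -> ((A -> B) -> (C -> B) -> C) -> A -> C; W, C, E all held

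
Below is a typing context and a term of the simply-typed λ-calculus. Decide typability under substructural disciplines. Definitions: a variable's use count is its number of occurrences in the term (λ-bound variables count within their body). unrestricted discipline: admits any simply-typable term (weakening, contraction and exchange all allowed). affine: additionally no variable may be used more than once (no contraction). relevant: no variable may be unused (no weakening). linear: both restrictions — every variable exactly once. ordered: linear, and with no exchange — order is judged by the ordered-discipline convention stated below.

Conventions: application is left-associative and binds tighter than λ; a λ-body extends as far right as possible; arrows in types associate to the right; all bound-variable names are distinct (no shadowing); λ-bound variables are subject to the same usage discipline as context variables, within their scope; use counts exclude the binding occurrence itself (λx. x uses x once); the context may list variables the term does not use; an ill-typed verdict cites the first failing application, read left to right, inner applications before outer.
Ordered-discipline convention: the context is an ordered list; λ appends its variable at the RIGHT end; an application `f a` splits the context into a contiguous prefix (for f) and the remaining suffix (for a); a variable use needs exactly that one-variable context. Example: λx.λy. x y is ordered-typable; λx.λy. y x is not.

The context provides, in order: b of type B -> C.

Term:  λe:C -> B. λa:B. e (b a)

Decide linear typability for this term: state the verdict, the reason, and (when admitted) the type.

yes — exactly-once usage across b, e, a; term : (C -> B) -> B -> B
use counts: b: 1×; e (bound): 1×; a (bound): 1×
uses in reading order: e, b, a
typing: well-typed at (C -> B) -> B -> B
across the five disciplines: ordered ✗ | linear ✓ | affine ✓ | relevant ✓ | unrestricted ✓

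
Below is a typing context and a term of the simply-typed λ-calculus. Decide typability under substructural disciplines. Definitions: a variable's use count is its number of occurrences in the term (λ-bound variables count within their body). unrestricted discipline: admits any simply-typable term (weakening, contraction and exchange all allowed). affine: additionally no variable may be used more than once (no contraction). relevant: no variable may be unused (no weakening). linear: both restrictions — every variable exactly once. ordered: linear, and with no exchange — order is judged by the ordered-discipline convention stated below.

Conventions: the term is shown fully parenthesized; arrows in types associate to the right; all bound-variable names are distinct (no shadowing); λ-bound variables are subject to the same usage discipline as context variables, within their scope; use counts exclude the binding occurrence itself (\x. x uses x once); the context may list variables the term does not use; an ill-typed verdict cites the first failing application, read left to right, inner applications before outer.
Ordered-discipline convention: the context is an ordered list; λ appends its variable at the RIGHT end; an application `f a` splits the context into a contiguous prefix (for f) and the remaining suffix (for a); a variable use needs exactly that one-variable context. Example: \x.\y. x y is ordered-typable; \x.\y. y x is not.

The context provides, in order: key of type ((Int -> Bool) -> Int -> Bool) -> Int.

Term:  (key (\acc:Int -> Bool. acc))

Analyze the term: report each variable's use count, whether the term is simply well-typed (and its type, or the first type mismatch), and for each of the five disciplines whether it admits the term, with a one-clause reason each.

use counts: key: 1; acc [bound]: 1
uses in reading order: key, acc
typing: well-typed at Int
ordered: ✓, single-use (key, acc), ordered derivation ok
linear: ✓, key, acc: one use apiece
affine: ✓, none of key, acc used more than once
relevant: ✓, every one of key, acc appears
unrestricted: ✓, well-typed at Int; no restrictions here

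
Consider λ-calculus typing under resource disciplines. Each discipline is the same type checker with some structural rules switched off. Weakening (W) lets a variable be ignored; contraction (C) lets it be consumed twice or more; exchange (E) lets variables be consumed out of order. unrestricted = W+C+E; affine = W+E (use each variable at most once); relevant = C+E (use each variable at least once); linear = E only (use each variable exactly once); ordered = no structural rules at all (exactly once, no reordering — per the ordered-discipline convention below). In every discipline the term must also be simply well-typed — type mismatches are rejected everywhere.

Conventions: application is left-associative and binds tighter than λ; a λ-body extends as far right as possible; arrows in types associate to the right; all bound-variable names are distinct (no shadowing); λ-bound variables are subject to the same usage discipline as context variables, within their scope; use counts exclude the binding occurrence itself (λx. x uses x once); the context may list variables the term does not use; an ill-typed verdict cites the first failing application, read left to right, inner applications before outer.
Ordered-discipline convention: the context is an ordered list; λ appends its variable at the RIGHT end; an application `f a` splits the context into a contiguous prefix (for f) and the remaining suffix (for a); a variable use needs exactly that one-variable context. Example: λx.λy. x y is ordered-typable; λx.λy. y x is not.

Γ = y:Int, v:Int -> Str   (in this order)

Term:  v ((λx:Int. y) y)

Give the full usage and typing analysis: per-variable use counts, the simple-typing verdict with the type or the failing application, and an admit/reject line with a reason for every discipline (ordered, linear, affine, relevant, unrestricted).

use counts: y: 2; v: 1; x [bound]: 0
uses in reading order: v, y, y
typing: the term checks, with type Str
ordered: ✗ — uses contraction: y ×2; x never used (weakening)
linear: ✗ — uses contraction: y ×2; x never used (weakening)
affine: ✗ — uses contraction: y ×2
relevant: ✗ — x never used (weakening)
unrestricted: ✓ — typability at Str is all that's needed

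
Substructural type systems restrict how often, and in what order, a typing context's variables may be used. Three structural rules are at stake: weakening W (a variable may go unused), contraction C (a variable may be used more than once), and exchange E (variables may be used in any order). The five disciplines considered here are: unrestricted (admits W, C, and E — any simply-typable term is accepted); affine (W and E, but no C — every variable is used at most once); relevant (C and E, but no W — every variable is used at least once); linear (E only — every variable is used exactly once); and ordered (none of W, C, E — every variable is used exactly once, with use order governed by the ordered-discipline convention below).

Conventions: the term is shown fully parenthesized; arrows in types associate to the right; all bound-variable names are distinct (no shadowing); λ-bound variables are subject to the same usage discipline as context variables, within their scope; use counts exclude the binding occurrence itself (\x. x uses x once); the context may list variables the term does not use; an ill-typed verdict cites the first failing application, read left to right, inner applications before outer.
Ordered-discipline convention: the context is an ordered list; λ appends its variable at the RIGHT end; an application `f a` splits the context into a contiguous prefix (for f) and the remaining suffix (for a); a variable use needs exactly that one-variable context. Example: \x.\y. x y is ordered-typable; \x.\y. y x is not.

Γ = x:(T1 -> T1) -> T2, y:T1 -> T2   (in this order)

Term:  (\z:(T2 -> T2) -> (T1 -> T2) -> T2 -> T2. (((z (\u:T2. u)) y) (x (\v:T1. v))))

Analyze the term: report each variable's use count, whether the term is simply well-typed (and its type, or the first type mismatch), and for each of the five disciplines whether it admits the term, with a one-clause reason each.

use counts: x: 1×, y: 1×, z (bound): 1×, u (bound): 1×, v (bound): 1×
uses in reading order: z, u, y, x, v
typing: well-typed — term : ((T2 -> T2) -> (T1 -> T2) -> T2 -> T2) -> T2
ordered: ✗, use order z, u, y, x, v needs exchange
linear: ✓, x, y, z, u, v: one use apiece
affine: ✓, no duplicate uses among x, y, z, u, v
relevant: ✓, every one of x, y, z, u, v appears
unrestricted: ✓, typability at ((T2 -> T2) -> (T1 -> T2) -> T2 -> T2) -> T2 is all that's needed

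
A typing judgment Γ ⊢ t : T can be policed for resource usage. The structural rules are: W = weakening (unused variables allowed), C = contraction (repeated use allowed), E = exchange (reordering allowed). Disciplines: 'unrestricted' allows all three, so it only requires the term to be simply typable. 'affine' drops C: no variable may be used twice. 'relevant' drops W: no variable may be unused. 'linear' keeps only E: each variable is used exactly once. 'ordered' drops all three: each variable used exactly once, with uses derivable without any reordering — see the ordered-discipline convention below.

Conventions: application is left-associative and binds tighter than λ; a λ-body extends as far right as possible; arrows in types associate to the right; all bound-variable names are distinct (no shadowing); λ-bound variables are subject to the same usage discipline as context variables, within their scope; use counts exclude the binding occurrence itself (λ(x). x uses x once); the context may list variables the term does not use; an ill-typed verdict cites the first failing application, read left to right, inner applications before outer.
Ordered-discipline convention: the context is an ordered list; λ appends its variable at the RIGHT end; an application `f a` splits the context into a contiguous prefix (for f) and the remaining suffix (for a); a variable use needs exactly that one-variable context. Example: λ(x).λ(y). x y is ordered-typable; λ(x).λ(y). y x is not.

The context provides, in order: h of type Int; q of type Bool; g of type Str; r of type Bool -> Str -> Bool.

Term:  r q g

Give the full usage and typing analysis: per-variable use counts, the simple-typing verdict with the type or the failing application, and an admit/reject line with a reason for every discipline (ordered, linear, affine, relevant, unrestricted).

usage: h=0; q=1; g=1; r=1
use order (left to right): r, q, g
typing: well-typed — term : Bool
ordered: ✗ — h never used (weakening)
linear: ✗ — h never used (weakening)
affine: ✓ — none of h, q, g, r used more than once
relevant: ✗ — h never used (weakening)
unrestricted: ✓ — type-checks (Bool) and nothing is barred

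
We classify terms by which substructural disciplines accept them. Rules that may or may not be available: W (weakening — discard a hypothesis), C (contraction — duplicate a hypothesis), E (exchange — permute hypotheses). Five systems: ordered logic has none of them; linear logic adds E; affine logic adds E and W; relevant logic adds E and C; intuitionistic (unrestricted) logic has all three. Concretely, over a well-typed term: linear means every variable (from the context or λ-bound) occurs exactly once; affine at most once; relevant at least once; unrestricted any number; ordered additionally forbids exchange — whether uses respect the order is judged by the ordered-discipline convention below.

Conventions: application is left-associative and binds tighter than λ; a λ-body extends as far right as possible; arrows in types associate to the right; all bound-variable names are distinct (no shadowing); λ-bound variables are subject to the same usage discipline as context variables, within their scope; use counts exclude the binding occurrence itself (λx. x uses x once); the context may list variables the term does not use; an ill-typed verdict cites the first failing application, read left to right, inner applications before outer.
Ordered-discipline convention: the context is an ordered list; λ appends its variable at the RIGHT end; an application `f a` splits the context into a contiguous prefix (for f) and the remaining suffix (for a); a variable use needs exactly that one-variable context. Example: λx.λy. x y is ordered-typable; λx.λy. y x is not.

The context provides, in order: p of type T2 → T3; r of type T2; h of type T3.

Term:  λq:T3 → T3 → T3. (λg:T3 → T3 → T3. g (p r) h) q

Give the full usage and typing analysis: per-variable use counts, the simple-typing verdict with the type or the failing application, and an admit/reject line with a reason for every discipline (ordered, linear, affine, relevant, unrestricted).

counts: p: 1, r: 1, h: 1, q [bound]: 1, g [bound]: 1
use order (left to right): g, p, r, h, q
typing: well-typed at (T3 → T3 → T3) → T3
ordered: ✗, no ordered split (uses run g, p, r, h, q)
linear: ✓, p, r, h, q, g: one use apiece
affine: ✓, none of p, r, h, q, g used more than once
relevant: ✓, p, r, h, q, g: all used, weakening unneeded
unrestricted: ✓, type-checks ((T3 → T3 → T3) → T3) and nothing is barred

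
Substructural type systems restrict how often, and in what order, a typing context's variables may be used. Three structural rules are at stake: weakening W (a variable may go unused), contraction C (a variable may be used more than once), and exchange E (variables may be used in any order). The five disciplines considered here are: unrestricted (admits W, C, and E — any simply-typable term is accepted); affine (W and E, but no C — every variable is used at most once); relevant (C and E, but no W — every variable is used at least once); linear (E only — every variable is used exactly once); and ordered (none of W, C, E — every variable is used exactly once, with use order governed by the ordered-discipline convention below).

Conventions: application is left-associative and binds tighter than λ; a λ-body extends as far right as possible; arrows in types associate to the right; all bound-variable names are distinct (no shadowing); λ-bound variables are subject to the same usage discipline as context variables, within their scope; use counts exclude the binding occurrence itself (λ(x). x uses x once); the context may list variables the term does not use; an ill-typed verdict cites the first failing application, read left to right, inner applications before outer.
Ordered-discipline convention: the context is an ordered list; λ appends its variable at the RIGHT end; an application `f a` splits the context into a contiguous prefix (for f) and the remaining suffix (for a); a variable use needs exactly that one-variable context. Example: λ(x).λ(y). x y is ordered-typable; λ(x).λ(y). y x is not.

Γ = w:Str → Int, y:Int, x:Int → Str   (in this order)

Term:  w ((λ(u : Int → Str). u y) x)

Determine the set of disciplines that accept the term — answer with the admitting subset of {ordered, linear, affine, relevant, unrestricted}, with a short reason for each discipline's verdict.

accepted by: linear, affine, relevant, unrestricted
use counts: w: 1×, y: 1×, x: 1×, u [bound]: 1×
order of uses: w, u, y, x
typing: the term checks, with type Int
ordered: ✗, no contiguous prefix/suffix split fits w, u, y, x
linear: ✓, single use per variable (w, y, x, u)
affine: ✓, no duplicate uses among w, y, x, u
relevant: ✓, none of w, y, x, u goes unused
unrestricted: ✓, type-checks (Int) and nothing is barred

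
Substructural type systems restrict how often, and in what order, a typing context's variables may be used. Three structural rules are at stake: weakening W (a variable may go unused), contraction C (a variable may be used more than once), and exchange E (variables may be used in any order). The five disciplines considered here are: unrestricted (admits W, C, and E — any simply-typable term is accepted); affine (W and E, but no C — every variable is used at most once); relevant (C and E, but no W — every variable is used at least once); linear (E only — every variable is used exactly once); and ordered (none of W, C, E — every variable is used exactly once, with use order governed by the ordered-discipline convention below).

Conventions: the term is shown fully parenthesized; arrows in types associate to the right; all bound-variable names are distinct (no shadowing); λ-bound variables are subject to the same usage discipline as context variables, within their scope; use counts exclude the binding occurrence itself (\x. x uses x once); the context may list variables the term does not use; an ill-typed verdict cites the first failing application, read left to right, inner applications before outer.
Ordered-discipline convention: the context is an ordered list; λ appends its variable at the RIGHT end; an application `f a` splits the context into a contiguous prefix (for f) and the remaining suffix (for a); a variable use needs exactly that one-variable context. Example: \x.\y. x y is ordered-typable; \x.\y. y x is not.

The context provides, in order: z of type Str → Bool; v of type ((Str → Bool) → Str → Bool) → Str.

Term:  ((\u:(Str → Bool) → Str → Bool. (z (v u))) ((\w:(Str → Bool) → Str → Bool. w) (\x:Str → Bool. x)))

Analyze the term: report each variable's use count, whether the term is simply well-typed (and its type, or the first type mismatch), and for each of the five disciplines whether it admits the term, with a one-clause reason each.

variable uses: z: 1×, v: 1×, u (bound): 1×, w (bound): 1×, x (bound): 1×
order of uses: z, v, u, w, x
typing: the term checks, with type Bool
ordered: ✓, one use each (z, v, u, w, x); ordered split holds
linear: ✓, each of z, v, u, w, x used exactly once
affine: ✓, z, v, u, w, x: no repeats, contraction unneeded
relevant: ✓, at least one use each (z, v, u, w, x)
unrestricted: ✓, typability at Bool is all that's needed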